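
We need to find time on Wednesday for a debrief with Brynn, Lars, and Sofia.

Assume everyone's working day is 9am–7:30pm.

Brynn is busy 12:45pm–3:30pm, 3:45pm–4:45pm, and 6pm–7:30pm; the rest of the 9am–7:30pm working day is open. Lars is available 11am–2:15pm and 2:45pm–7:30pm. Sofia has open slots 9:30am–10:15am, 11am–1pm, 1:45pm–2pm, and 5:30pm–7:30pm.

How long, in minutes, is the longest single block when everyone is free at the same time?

105 minutes

Brynn free within 09:00–19:30: 09:00–12:45, 15:30–15:45, 16:45–18:00.
Brynn ∩ Lars: 11:00–12:45, 15:30–15:45, 16:45–18:00.
Brynn ∩ Lars ∩ Sofia: 11:00–12:45, 17:30–18:00.
Common window lengths: 105, 30 min; longest is 105.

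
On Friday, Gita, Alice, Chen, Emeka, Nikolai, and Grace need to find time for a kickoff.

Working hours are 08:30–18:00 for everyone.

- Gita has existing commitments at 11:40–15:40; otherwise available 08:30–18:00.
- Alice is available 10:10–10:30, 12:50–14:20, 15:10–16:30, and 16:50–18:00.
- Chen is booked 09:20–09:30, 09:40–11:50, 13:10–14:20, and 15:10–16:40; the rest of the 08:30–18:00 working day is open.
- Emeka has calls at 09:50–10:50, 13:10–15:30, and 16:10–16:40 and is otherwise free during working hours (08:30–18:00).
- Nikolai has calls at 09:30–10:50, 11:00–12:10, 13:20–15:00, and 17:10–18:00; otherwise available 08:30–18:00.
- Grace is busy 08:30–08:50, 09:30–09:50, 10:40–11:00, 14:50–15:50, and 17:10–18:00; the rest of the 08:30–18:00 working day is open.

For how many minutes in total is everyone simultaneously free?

Gita free within 08:30–18:00: 08:30–11:40, 15:40–18:00.
Chen free within 08:30–18:00: 08:30–09:20, 09:30–09:40, 11:50–13:10, 14:20–15:10, 16:40–18:00.
Emeka free within 08:30–18:00: 08:30–09:50, 10:50–13:10, 15:30–16:10, 16:40–18:00.
Nikolai free within 08:30–18:00: 08:30–09:30, 10:50–11:00, 12:10–13:20, 15:00–17:10.
Grace free within 08:30–18:00: 08:50–09:30, 09:50–10:40, 11:00–14:50, 15:50–17:10.
Gita ∩ Alice: 10:10–10:30, 15:40–16:30, 16:50–18:00.
Gita ∩ Alice ∩ Chen: 16:50–18:00.
Gita ∩ Alice ∩ Chen ∩ Emeka: 16:50–18:00.
Gita ∩ Alice ∩ Chen ∩ Emeka ∩ Nikolai: 16:50–17:10.
Gita ∩ Alice ∩ Chen ∩ Emeka ∩ Nikolai ∩ Grace: 16:50–17:10.
Total common minutes: 20.

20 minutes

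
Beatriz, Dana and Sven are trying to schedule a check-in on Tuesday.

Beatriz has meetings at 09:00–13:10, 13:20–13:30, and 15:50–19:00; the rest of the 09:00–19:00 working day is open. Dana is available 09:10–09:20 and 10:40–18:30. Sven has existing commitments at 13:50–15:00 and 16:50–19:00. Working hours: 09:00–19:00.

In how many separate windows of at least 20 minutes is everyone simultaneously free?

2

Beatriz free within 09:00–19:00: 13:10–13:20, 13:30–15:50.
Sven free within 09:00–19:00: 09:00–13:50, 15:00–16:50.
Beatriz ∩ Dana: 13:10–13:20, 13:30–15:50.
Beatriz ∩ Dana ∩ Sven: 13:10–13:20, 13:30–13:50, 15:00–15:50.
Windows ≥ 20 min: 13:30–13:50, 15:00–15:50.
That's 2 windows.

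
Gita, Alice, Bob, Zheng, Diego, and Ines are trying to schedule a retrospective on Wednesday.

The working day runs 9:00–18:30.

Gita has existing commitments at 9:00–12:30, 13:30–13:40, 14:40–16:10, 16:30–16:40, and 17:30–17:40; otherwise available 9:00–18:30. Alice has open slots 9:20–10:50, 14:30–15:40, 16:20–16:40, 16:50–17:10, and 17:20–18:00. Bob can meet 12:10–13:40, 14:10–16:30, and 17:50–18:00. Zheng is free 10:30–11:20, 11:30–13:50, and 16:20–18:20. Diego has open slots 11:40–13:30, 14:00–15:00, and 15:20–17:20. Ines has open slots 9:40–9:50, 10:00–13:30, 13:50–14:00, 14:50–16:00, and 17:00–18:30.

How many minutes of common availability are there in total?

Gita free within 09:00–18:30: 12:30–13:30, 13:40–14:40, 16:10–16:30, 16:40–17:30, 17:40–18:30.
Gita ∩ Alice: 14:30–14:40, 16:20–16:30, 16:50–17:10, 17:20–17:30, 17:40–18:00.
Gita ∩ Alice ∩ Bob: 14:30–14:40, 16:20–16:30, 17:50–18:00.
Gita ∩ Alice ∩ Bob ∩ Zheng: 16:20–16:30, 17:50–18:00.
Gita ∩ Alice ∩ Bob ∩ Zheng ∩ Diego: 16:20–16:30.
Gita ∩ Alice ∩ Bob ∩ Zheng ∩ Diego ∩ Ines: (none).
Total common minutes: 0.

0 minutes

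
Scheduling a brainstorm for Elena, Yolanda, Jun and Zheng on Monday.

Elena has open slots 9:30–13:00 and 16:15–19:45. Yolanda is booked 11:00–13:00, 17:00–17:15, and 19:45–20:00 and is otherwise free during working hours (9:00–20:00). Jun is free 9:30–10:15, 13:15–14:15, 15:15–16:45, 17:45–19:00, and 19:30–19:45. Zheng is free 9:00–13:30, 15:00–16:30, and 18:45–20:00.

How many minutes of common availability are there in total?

Yolanda free within 09:00–20:00: 09:00–11:00, 13:00–17:00, 17:15–19:45.
Elena ∩ Yolanda: 09:30–11:00, 16:15–17:00, 17:15–19:45.
Elena ∩ Yolanda ∩ Jun: 09:30–10:15, 16:15–16:45, 17:45–19:00, 19:30–19:45.
Elena ∩ Yolanda ∩ Jun ∩ Zheng: 09:30–10:15, 16:15–16:30, 18:45–19:00, 19:30–19:45.
Total common minutes: 45 + 15 + 15 + 15 = 90.

90 minutes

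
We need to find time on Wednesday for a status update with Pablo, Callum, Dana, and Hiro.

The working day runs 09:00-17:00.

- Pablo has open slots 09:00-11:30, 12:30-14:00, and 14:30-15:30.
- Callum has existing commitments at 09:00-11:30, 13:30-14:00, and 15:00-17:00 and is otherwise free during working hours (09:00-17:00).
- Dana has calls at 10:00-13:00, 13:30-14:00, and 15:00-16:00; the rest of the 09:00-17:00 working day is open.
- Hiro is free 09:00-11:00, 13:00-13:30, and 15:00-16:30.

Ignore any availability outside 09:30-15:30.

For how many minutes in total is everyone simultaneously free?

Callum free within 09:00–17:00: 11:30–13:30, 14:00–15:00.
Dana free within 09:00–17:00: 09:00–10:00, 13:00–13:30, 14:00–15:00, 16:00–17:00.
Pablo ∩ Callum: 12:30–13:30, 14:30–15:00.
Pablo ∩ Callum ∩ Dana: 13:00–13:30, 14:30–15:00.
Pablo ∩ Callum ∩ Dana ∩ Hiro: 13:00–13:30.
Restricted to 09:30–15:30: 13:00–13:30.
Total common minutes: 30.

30 minutes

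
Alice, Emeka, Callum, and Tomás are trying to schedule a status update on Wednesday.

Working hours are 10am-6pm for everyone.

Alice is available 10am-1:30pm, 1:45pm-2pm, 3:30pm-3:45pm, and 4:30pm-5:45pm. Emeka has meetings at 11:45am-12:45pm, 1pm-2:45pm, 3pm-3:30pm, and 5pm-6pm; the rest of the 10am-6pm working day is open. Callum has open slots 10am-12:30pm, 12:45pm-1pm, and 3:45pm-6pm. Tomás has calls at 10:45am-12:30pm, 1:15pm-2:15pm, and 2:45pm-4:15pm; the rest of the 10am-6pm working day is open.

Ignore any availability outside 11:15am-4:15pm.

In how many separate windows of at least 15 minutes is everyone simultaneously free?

1

Emeka free within 10:00–18:00: 10:00–11:45, 12:45–13:00, 14:45–15:00, 15:30–17:00.
Tomás free within 10:00–18:00: 10:00–10:45, 12:30–13:15, 14:15–14:45, 16:15–18:00.
Alice ∩ Emeka: 10:00–11:45, 12:45–13:00, 15:30–15:45, 16:30–17:00.
Alice ∩ Emeka ∩ Callum: 10:00–11:45, 12:45–13:00, 16:30–17:00.
Alice ∩ Emeka ∩ Callum ∩ Tomás: 10:00–10:45, 12:45–13:00, 16:30–17:00.
Restricted to 11:15–16:15: 12:45–13:00.
Windows ≥ 15 min: 12:45–13:00.
That's 1 window.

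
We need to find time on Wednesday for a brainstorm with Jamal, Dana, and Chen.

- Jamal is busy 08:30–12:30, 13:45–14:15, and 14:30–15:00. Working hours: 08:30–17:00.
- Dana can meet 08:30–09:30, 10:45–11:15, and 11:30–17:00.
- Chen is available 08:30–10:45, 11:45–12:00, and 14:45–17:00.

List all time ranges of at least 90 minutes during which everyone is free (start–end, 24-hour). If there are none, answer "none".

Jamal free within 08:30–17:00: 12:30–13:45, 14:15–14:30, 15:00–17:00.
Jamal ∩ Dana: 12:30–13:45, 14:15–14:30, 15:00–17:00.
Jamal ∩ Dana ∩ Chen: 15:00–17:00.
Windows ≥ 90 min: 15:00–17:00.

15:00–17:00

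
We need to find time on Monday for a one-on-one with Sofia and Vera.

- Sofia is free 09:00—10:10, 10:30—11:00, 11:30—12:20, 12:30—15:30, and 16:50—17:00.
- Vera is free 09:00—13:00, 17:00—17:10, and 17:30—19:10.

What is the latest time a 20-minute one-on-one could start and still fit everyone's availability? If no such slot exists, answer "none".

Sofia ∩ Vera: 09:00–10:10, 10:30–11:00, 11:30–12:20, 12:30–13:00.
Windows ≥ 20 min: 09:00–10:10, 10:30–11:00, 11:30–12:20, 12:30–13:00.
Latest start in the last window 12:30–13:00 is 13:00 − 20 min = 12:40.

12:40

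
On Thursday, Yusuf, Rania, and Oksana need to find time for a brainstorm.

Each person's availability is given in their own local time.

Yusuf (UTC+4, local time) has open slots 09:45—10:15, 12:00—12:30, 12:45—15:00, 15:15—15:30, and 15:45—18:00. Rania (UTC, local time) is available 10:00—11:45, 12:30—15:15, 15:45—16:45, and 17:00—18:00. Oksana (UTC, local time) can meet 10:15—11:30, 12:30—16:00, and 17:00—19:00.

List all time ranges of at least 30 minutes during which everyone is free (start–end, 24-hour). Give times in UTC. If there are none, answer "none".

Yusuf → UTC: 05:45–06:15, 08:00–08:30, 08:45–11:00, 11:15–11:30, 11:45–14:00.
Rania → UTC: 10:00–11:45, 12:30–15:15, 15:45–16:45, 17:00–18:00.
Oksana → UTC: 10:15–11:30, 12:30–16:00, 17:00–19:00.
Yusuf ∩ Rania: 10:00–11:00, 11:15–11:30, 12:30–14:00.
Yusuf ∩ Rania ∩ Oksana: 10:15–11:00, 11:15–11:30, 12:30–14:00.
Windows ≥ 30 min: 10:15–11:00, 12:30–14:00.

10:15–11:00, 12:30–14:00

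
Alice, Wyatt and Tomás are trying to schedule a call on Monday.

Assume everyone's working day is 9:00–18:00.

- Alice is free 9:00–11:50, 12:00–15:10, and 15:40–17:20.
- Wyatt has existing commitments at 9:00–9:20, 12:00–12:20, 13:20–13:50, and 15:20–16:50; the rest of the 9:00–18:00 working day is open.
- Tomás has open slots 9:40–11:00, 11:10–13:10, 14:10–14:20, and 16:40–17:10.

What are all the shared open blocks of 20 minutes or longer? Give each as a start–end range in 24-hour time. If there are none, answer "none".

09:40–11:00, 11:10–11:50, 12:20–13:10, 16:50–17:10

Wyatt free within 09:00–18:00: 09:20–12:00, 12:20–13:20, 13:50–15:20, 16:50–18:00.
Alice ∩ Wyatt: 09:20–11:50, 12:20–13:20, 13:50–15:10, 16:50–17:20.
Alice ∩ Wyatt ∩ Tomás: 09:40–11:00, 11:10–11:50, 12:20–13:10, 14:10–14:20, 16:50–17:10.
Windows ≥ 20 min: 09:40–11:00, 11:10–11:50, 12:20–13:10, 16:50–17:10.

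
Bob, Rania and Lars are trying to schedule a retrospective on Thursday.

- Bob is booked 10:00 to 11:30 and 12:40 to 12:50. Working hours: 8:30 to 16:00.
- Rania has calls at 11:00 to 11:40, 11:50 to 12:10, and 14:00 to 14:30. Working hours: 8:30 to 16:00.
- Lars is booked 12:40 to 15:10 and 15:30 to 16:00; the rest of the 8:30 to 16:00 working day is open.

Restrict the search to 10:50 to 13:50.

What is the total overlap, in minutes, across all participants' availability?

40 minutes

Bob free within 08:30–16:00: 08:30–10:00, 11:30–12:40, 12:50–16:00.
Rania free within 08:30–16:00: 08:30–11:00, 11:40–11:50, 12:10–14:00, 14:30–16:00.
Lars free within 08:30–16:00: 08:30–12:40, 15:10–15:30.
Bob ∩ Rania: 08:30–10:00, 11:40–11:50, 12:10–12:40, 12:50–14:00, 14:30–16:00.
Bob ∩ Rania ∩ Lars: 08:30–10:00, 11:40–11:50, 12:10–12:40, 15:10–15:30.
Restricted to 10:50–13:50: 11:40–11:50, 12:10–12:40.
Total common minutes: 10 + 30 = 40.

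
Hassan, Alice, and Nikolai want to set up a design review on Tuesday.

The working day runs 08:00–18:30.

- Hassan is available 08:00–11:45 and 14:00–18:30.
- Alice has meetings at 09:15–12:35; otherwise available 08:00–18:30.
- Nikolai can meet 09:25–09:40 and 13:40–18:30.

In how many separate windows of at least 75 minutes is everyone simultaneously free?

Alice free within 08:00–18:30: 08:00–09:15, 12:35–18:30.
Hassan ∩ Alice: 08:00–09:15, 14:00–18:30.
Hassan ∩ Alice ∩ Nikolai: 14:00–18:30.
Windows ≥ 75 min: 14:00–18:30.
That's 1 window.

1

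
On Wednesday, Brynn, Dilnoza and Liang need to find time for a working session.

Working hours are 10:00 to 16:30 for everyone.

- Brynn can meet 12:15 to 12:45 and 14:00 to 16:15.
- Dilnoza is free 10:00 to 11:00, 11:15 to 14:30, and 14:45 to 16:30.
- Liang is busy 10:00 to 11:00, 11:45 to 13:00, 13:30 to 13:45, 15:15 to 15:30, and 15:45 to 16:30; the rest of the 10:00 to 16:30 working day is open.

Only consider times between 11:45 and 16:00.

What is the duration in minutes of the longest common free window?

30 minutes

Liang free within 10:00–16:30: 11:00–11:45, 13:00–13:30, 13:45–15:15, 15:30–15:45.
Brynn ∩ Dilnoza: 12:15–12:45, 14:00–14:30, 14:45–16:15.
Brynn ∩ Dilnoza ∩ Liang: 14:00–14:30, 14:45–15:15, 15:30–15:45.
Restricted to 11:45–16:00: 14:00–14:30, 14:45–15:15, 15:30–15:45.
Common window lengths: 30, 30, 15 min; longest is 30.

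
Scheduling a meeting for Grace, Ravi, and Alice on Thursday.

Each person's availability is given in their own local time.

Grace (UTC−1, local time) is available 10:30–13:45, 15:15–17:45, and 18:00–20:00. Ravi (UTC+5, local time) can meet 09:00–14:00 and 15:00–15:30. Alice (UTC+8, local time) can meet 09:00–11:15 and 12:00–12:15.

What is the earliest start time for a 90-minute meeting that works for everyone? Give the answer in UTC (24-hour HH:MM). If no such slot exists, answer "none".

none

Grace → UTC: 11:30–14:45, 16:15–18:45, 19:00–21:00.
Ravi → UTC: 04:00–09:00, 10:00–10:30.
Alice → UTC: 01:00–03:15, 04:00–04:15.
Grace ∩ Ravi: (none).
Grace ∩ Ravi ∩ Alice: (none).
Windows ≥ 90 min: (none).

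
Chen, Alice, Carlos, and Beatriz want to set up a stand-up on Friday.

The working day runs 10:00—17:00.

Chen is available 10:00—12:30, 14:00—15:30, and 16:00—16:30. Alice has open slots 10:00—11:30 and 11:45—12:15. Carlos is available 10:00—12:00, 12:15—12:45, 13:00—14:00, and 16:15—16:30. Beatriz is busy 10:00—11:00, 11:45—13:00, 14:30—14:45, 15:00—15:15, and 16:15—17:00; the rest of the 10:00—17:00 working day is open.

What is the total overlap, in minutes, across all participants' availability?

30 minutes

Beatriz free within 10:00–17:00: 11:00–11:45, 13:00–14:30, 14:45–15:00, 15:15–16:15.
Chen ∩ Alice: 10:00–11:30, 11:45–12:15.
Chen ∩ Alice ∩ Carlos: 10:00–11:30, 11:45–12:00.
Chen ∩ Alice ∩ Carlos ∩ Beatriz: 11:00–11:30.
Total common minutes: 30.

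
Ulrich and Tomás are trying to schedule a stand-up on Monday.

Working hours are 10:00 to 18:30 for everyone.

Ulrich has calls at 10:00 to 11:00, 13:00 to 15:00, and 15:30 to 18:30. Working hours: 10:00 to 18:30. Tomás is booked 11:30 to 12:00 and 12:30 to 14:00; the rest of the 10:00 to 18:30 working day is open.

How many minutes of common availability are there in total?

Ulrich free within 10:00–18:30: 11:00–13:00, 15:00–15:30.
Tomás free within 10:00–18:30: 10:00–11:30, 12:00–12:30, 14:00–18:30.
Ulrich ∩ Tomás: 11:00–11:30, 12:00–12:30, 15:00–15:30.
Total common minutes: 30 + 30 + 30 = 90.

90 minutes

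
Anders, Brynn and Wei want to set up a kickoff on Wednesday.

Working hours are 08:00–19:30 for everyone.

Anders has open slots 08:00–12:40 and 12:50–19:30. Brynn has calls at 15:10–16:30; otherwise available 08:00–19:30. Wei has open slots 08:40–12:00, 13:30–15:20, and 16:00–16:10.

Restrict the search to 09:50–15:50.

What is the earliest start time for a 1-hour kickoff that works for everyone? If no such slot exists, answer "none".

09:50

Brynn free within 08:00–19:30: 08:00–15:10, 16:30–19:30.
Anders ∩ Brynn: 08:00–12:40, 12:50–15:10, 16:30–19:30.
Anders ∩ Brynn ∩ Wei: 08:40–12:00, 13:30–15:10.
Restricted to 09:50–15:50: 09:50–12:00, 13:30–15:10.
Windows ≥ 60 min: 09:50–12:00, 13:30–15:10.
Earliest such window starts at 09:50.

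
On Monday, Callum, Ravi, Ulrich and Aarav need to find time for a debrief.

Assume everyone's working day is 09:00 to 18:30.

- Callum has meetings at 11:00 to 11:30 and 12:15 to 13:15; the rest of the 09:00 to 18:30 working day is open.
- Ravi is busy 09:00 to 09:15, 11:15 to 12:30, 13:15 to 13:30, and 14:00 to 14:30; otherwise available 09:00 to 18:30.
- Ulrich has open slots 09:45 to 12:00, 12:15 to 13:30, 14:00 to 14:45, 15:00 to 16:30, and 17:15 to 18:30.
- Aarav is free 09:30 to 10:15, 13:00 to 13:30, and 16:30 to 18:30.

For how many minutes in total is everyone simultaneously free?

105 minutes

Callum free within 09:00–18:30: 09:00–11:00, 11:30–12:15, 13:15–18:30.
Ravi free within 09:00–18:30: 09:15–11:15, 12:30–13:15, 13:30–14:00, 14:30–18:30.
Callum ∩ Ravi: 09:15–11:00, 13:30–14:00, 14:30–18:30.
Callum ∩ Ravi ∩ Ulrich: 09:45–11:00, 14:30–14:45, 15:00–16:30, 17:15–18:30.
Callum ∩ Ravi ∩ Ulrich ∩ Aarav: 09:45–10:15, 17:15–18:30.
Total common minutes: 30 + 75 = 105.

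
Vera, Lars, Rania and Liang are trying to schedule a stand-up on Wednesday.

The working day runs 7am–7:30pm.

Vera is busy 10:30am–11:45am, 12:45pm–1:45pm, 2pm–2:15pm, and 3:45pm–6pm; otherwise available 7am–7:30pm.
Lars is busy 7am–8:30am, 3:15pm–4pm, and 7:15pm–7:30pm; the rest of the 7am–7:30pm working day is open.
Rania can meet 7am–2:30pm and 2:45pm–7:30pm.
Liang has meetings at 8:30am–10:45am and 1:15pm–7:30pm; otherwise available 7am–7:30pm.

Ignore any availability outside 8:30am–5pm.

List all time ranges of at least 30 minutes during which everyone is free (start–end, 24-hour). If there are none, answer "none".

11:45–12:45

Vera free within 07:00–19:30: 07:00–10:30, 11:45–12:45, 13:45–14:00, 14:15–15:45, 18:00–19:30.
Lars free within 07:00–19:30: 08:30–15:15, 16:00–19:15.
Liang free within 07:00–19:30: 07:00–08:30, 10:45–13:15.
Vera ∩ Lars: 08:30–10:30, 11:45–12:45, 13:45–14:00, 14:15–15:15, 18:00–19:15.
Vera ∩ Lars ∩ Rania: 08:30–10:30, 11:45–12:45, 13:45–14:00, 14:15–14:30, 14:45–15:15, 18:00–19:15.
Vera ∩ Lars ∩ Rania ∩ Liang: 11:45–12:45.
Restricted to 08:30–17:00: 11:45–12:45.
Windows ≥ 30 min: 11:45–12:45.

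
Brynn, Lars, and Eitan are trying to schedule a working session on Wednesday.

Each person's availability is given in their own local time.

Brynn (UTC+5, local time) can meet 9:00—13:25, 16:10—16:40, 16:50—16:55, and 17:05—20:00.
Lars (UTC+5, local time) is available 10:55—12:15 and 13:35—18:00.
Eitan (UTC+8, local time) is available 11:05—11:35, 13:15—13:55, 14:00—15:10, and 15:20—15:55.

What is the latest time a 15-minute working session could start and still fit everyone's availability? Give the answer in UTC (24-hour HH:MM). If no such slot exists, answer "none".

06:55

Brynn → UTC: 04:00–08:25, 11:10–11:40, 11:50–11:55, 12:05–15:00.
Lars → UTC: 05:55–07:15, 08:35–13:00.
Eitan → UTC: 03:05–03:35, 05:15–05:55, 06:00–07:10, 07:20–07:55.
Brynn ∩ Lars: 05:55–07:15, 11:10–11:40, 11:50–11:55, 12:05–13:00.
Brynn ∩ Lars ∩ Eitan: 06:00–07:10.
Windows ≥ 15 min: 06:00–07:10.
Latest start in the last window 06:00–07:10 is 07:10 − 15 min = 06:55.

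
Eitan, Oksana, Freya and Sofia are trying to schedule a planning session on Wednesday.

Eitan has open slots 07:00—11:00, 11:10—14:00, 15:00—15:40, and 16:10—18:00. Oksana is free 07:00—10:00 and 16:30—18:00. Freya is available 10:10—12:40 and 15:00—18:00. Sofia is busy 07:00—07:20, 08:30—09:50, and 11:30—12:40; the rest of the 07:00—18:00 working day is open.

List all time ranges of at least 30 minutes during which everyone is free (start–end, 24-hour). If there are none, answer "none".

Sofia free within 07:00–18:00: 07:20–08:30, 09:50–11:30, 12:40–18:00.
Eitan ∩ Oksana: 07:00–10:00, 16:30–18:00.
Eitan ∩ Oksana ∩ Freya: 16:30–18:00.
Eitan ∩ Oksana ∩ Freya ∩ Sofia: 16:30–18:00.
Windows ≥ 30 min: 16:30–18:00.

16:30–18:00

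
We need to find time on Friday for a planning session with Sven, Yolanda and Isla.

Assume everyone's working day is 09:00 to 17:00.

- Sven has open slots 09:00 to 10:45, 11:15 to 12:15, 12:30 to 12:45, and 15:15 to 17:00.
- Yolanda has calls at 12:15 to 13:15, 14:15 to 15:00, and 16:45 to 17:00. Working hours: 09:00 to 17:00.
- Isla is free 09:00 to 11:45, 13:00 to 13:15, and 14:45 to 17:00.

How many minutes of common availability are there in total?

Yolanda free within 09:00–17:00: 09:00–12:15, 13:15–14:15, 15:00–16:45.
Sven ∩ Yolanda: 09:00–10:45, 11:15–12:15, 15:15–16:45.
Sven ∩ Yolanda ∩ Isla: 09:00–10:45, 11:15–11:45, 15:15–16:45.
Total common minutes: 105 + 30 + 90 = 225.

225 minutes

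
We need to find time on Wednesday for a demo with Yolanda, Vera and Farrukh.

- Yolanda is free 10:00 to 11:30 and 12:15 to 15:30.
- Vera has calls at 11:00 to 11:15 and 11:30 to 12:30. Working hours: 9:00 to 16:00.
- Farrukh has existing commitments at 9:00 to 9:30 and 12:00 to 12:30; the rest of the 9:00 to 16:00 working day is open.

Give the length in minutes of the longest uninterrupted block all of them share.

180 minutes

Vera free within 09:00–16:00: 09:00–11:00, 11:15–11:30, 12:30–16:00.
Farrukh free within 09:00–16:00: 09:30–12:00, 12:30–16:00.
Yolanda ∩ Vera: 10:00–11:00, 11:15–11:30, 12:30–15:30.
Yolanda ∩ Vera ∩ Farrukh: 10:00–11:00, 11:15–11:30, 12:30–15:30.
Common window lengths: 60, 15, 180 min; longest is 180.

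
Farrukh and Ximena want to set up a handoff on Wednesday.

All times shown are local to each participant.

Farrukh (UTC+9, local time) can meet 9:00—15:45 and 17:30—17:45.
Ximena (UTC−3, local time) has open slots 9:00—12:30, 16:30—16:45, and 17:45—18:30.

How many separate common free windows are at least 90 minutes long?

Farrukh → UTC: 00:00–06:45, 08:30–08:45.
Ximena → UTC: 12:00–15:30, 19:30–19:45, 20:45–21:30.
Farrukh ∩ Ximena: (none).
Windows ≥ 90 min: (none).
That's 0 windows.

0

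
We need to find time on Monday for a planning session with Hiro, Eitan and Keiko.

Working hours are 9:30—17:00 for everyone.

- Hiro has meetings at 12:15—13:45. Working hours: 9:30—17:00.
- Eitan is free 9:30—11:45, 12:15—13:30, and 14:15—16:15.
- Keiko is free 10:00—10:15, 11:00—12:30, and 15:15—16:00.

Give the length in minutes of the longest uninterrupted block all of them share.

45 minutes

Hiro free within 09:30–17:00: 09:30–12:15, 13:45–17:00.
Hiro ∩ Eitan: 09:30–11:45, 14:15–16:15.
Hiro ∩ Eitan ∩ Keiko: 10:00–10:15, 11:00–11:45, 15:15–16:00.
Common window lengths: 15, 45, 45 min; longest is 45.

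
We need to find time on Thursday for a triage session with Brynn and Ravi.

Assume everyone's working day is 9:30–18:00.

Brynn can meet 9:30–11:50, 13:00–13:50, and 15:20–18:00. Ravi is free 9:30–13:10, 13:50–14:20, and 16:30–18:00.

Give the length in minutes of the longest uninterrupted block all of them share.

Brynn ∩ Ravi: 09:30–11:50, 13:00–13:10, 16:30–18:00.
Common window lengths: 140, 10, 90 min; longest is 140.

140 minutes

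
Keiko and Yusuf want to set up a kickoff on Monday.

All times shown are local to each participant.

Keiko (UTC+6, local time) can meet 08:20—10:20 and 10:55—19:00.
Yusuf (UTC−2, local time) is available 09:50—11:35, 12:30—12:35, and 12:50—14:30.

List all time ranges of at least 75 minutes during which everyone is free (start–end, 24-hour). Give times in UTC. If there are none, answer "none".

none

Keiko → UTC: 02:20–04:20, 04:55–13:00.
Yusuf → UTC: 11:50–13:35, 14:30–14:35, 14:50–16:30.
Keiko ∩ Yusuf: 11:50–13:00.
Windows ≥ 75 min: (none).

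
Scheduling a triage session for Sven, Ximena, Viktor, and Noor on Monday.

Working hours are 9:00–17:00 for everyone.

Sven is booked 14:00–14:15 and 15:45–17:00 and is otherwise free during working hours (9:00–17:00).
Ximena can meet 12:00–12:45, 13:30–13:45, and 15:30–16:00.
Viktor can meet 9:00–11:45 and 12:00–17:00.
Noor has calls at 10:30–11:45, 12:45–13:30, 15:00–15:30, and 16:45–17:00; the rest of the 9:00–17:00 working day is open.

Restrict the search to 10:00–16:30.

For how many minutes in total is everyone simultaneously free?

75 minutes

Sven free within 09:00–17:00: 09:00–14:00, 14:15–15:45.
Noor free within 09:00–17:00: 09:00–10:30, 11:45–12:45, 13:30–15:00, 15:30–16:45.
Sven ∩ Ximena: 12:00–12:45, 13:30–13:45, 15:30–15:45.
Sven ∩ Ximena ∩ Viktor: 12:00–12:45, 13:30–13:45, 15:30–15:45.
Sven ∩ Ximena ∩ Viktor ∩ Noor: 12:00–12:45, 13:30–13:45, 15:30–15:45.
Restricted to 10:00–16:30: 12:00–12:45, 13:30–13:45, 15:30–15:45.
Total common minutes: 45 + 15 + 15 = 75.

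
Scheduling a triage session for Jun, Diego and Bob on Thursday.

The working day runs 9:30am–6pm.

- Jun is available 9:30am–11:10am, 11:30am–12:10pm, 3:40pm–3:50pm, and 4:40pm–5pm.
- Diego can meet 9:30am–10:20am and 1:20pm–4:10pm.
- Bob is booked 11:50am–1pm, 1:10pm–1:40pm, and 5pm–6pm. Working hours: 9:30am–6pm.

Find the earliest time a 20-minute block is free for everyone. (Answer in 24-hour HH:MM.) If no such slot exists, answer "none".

Bob free within 09:30–18:00: 09:30–11:50, 13:00–13:10, 13:40–17:00.
Jun ∩ Diego: 09:30–10:20, 15:40–15:50.
Jun ∩ Diego ∩ Bob: 09:30–10:20, 15:40–15:50.
Windows ≥ 20 min: 09:30–10:20.
Earliest such window starts at 09:30.

09:30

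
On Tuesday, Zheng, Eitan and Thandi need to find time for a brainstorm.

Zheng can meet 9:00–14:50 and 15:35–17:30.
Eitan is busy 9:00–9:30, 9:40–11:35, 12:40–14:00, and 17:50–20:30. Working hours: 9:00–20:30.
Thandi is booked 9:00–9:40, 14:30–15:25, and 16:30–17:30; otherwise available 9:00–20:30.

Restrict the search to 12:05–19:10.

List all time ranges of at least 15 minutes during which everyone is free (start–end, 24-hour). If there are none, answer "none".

Eitan free within 09:00–20:30: 09:30–09:40, 11:35–12:40, 14:00–17:50.
Thandi free within 09:00–20:30: 09:40–14:30, 15:25–16:30, 17:30–20:30.
Zheng ∩ Eitan: 09:30–09:40, 11:35–12:40, 14:00–14:50, 15:35–17:30.
Zheng ∩ Eitan ∩ Thandi: 11:35–12:40, 14:00–14:30, 15:35–16:30.
Restricted to 12:05–19:10: 12:05–12:40, 14:00–14:30, 15:35–16:30.
Windows ≥ 15 min: 12:05–12:40, 14:00–14:30, 15:35–16:30.

12:05–12:40, 14:00–14:30, 15:35–16:30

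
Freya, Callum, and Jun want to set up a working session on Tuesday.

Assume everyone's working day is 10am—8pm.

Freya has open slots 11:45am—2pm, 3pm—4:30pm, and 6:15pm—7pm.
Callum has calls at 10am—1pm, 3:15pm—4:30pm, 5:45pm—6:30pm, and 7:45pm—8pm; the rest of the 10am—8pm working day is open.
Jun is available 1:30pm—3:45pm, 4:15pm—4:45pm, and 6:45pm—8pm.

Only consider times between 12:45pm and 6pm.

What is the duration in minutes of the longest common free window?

Callum free within 10:00–20:00: 13:00–15:15, 16:30–17:45, 18:30–19:45.
Freya ∩ Callum: 13:00–14:00, 15:00–15:15, 18:30–19:00.
Freya ∩ Callum ∩ Jun: 13:30–14:00, 15:00–15:15, 18:45–19:00.
Restricted to 12:45–18:00: 13:30–14:00, 15:00–15:15.
Common window lengths: 30, 15 min; longest is 30.

30 minutes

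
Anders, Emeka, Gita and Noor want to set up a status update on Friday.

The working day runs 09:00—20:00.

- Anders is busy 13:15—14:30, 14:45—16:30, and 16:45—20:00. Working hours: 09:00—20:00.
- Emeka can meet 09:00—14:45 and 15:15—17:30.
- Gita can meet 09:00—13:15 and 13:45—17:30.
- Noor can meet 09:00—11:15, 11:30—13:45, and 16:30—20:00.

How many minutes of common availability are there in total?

255 minutes

Anders free within 09:00–20:00: 09:00–13:15, 14:30–14:45, 16:30–16:45.
Anders ∩ Emeka: 09:00–13:15, 14:30–14:45, 16:30–16:45.
Anders ∩ Emeka ∩ Gita: 09:00–13:15, 14:30–14:45, 16:30–16:45.
Anders ∩ Emeka ∩ Gita ∩ Noor: 09:00–11:15, 11:30–13:15, 16:30–16:45.
Total common minutes: 135 + 105 + 15 = 255.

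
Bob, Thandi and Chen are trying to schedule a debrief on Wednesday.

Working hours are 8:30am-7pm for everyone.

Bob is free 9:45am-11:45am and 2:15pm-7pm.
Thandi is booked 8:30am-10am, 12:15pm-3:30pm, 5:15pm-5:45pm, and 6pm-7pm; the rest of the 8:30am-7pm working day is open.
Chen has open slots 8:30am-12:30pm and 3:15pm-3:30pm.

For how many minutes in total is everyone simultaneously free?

Thandi free within 08:30–19:00: 10:00–12:15, 15:30–17:15, 17:45–18:00.
Bob ∩ Thandi: 10:00–11:45, 15:30–17:15, 17:45–18:00.
Bob ∩ Thandi ∩ Chen: 10:00–11:45.
Total common minutes: 105.

105 minutes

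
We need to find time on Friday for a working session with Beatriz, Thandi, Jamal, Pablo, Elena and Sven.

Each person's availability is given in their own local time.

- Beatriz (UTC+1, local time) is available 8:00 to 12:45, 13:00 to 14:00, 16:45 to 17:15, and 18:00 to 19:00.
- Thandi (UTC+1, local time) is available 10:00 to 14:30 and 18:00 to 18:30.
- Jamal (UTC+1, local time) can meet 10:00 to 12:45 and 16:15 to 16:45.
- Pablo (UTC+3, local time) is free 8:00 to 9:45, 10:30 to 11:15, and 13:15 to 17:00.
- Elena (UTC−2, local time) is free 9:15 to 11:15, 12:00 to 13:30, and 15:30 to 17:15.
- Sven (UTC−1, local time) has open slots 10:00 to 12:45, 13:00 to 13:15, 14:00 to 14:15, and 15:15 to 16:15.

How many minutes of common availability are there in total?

Beatriz → UTC: 07:00–11:45, 12:00–13:00, 15:45–16:15, 17:00–18:00.
Thandi → UTC: 09:00–13:30, 17:00–17:30.
Jamal → UTC: 09:00–11:45, 15:15–15:45.
Pablo → UTC: 05:00–06:45, 07:30–08:15, 10:15–14:00.
Elena → UTC: 11:15–13:15, 14:00–15:30, 17:30–19:15.
Sven → UTC: 11:00–13:45, 14:00–14:15, 15:00–15:15, 16:15–17:15.
Beatriz ∩ Thandi: 09:00–11:45, 12:00–13:00, 17:00–17:30.
Beatriz ∩ Thandi ∩ Jamal: 09:00–11:45.
Beatriz ∩ Thandi ∩ Jamal ∩ Pablo: 10:15–11:45.
Beatriz ∩ Thandi ∩ Jamal ∩ Pablo ∩ Elena: 11:15–11:45.
Beatriz ∩ Thandi ∩ Jamal ∩ Pablo ∩ Elena ∩ Sven: 11:15–11:45.
Total common minutes: 30.

30 minutes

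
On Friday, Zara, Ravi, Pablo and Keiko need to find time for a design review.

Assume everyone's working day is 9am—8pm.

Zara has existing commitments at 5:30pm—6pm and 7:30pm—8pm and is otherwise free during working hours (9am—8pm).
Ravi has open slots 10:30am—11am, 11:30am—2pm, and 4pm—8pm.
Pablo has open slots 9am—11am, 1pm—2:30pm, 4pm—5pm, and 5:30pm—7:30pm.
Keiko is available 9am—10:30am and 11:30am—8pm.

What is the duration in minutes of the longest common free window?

Zara free within 09:00–20:00: 09:00–17:30, 18:00–19:30.
Zara ∩ Ravi: 10:30–11:00, 11:30–14:00, 16:00–17:30, 18:00–19:30.
Zara ∩ Ravi ∩ Pablo: 10:30–11:00, 13:00–14:00, 16:00–17:00, 18:00–19:30.
Zara ∩ Ravi ∩ Pablo ∩ Keiko: 13:00–14:00, 16:00–17:00, 18:00–19:30.
Common window lengths: 60, 60, 90 min; longest is 90.

90 minutes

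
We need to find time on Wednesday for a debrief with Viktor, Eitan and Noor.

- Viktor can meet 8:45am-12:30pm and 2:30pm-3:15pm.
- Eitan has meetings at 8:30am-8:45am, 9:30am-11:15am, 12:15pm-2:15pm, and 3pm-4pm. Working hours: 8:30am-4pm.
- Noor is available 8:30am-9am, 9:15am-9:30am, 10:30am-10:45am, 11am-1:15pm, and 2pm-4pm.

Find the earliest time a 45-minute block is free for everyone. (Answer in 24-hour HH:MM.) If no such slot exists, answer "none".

11:15

Eitan free within 08:30–16:00: 08:45–09:30, 11:15–12:15, 14:15–15:00.
Viktor ∩ Eitan: 08:45–09:30, 11:15–12:15, 14:30–15:00.
Viktor ∩ Eitan ∩ Noor: 08:45–09:00, 09:15–09:30, 11:15–12:15, 14:30–15:00.
Windows ≥ 45 min: 11:15–12:15.
Earliest such window starts at 11:15.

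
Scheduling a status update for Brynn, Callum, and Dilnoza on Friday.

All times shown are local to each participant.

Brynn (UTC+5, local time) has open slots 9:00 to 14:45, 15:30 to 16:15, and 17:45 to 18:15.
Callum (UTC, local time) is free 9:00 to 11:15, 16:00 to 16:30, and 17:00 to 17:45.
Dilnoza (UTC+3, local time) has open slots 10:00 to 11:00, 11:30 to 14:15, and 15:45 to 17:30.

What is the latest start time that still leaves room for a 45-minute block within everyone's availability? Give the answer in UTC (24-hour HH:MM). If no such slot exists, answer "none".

10:30

Brynn → UTC: 04:00–09:45, 10:30–11:15, 12:45–13:15.
Callum → UTC: 09:00–11:15, 16:00–16:30, 17:00–17:45.
Dilnoza → UTC: 07:00–08:00, 08:30–11:15, 12:45–14:30.
Brynn ∩ Callum: 09:00–09:45, 10:30–11:15.
Brynn ∩ Callum ∩ Dilnoza: 09:00–09:45, 10:30–11:15.
Windows ≥ 45 min: 09:00–09:45, 10:30–11:15.
Latest start in the last window 10:30–11:15 is 11:15 − 45 min = 10:30.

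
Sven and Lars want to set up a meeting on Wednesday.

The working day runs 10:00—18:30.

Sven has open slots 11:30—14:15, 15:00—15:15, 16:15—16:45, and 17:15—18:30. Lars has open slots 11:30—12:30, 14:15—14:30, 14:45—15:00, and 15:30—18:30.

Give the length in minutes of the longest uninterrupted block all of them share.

Sven ∩ Lars: 11:30–12:30, 16:15–16:45, 17:15–18:30.
Common window lengths: 60, 30, 75 min; longest is 75.

75 minutes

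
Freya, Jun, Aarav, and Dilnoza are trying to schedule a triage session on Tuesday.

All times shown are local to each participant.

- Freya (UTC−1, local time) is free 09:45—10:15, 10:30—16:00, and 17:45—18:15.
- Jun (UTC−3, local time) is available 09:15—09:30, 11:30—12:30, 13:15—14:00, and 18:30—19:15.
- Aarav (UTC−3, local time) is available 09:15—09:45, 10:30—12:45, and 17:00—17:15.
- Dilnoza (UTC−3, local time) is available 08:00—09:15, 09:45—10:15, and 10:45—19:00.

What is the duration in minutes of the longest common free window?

60 minutes

Freya → UTC: 10:45–11:15, 11:30–17:00, 18:45–19:15.
Jun → UTC: 12:15–12:30, 14:30–15:30, 16:15–17:00, 21:30–22:15.
Aarav → UTC: 12:15–12:45, 13:30–15:45, 20:00–20:15.
Dilnoza → UTC: 11:00–12:15, 12:45–13:15, 13:45–22:00.
Freya ∩ Jun: 12:15–12:30, 14:30–15:30, 16:15–17:00.
Freya ∩ Jun ∩ Aarav: 12:15–12:30, 14:30–15:30.
Freya ∩ Jun ∩ Aarav ∩ Dilnoza: 14:30–15:30.
Single common window of 60 minutes.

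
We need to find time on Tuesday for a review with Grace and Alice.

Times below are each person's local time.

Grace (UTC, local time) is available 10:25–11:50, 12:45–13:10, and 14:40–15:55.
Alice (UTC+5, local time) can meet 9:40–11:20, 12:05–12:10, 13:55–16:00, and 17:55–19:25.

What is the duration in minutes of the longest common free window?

Grace → UTC: 10:25–11:50, 12:45–13:10, 14:40–15:55.
Alice → UTC: 04:40–06:20, 07:05–07:10, 08:55–11:00, 12:55–14:25.
Grace ∩ Alice: 10:25–11:00, 12:55–13:10.
Common window lengths: 35, 15 min; longest is 35.

35 minutes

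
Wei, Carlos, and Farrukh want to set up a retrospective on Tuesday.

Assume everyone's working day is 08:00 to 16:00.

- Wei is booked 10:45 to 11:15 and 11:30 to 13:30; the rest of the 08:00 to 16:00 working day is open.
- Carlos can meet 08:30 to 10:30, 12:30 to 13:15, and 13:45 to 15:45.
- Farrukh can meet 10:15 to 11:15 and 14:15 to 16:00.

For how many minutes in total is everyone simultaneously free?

105 minutes

Wei free within 08:00–16:00: 08:00–10:45, 11:15–11:30, 13:30–16:00.
Wei ∩ Carlos: 08:30–10:30, 13:45–15:45.
Wei ∩ Carlos ∩ Farrukh: 10:15–10:30, 14:15–15:45.
Total common minutes: 15 + 90 = 105.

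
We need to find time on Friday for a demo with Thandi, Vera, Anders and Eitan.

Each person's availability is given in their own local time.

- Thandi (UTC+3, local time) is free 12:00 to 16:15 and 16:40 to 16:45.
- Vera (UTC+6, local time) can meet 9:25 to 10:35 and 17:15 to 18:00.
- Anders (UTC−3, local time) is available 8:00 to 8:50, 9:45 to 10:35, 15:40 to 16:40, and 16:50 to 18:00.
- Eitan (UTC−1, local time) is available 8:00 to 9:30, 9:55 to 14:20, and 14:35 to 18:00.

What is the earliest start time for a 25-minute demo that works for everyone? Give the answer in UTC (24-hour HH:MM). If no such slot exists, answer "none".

11:15

Thandi → UTC: 09:00–13:15, 13:40–13:45.
Vera → UTC: 03:25–04:35, 11:15–12:00.
Anders → UTC: 11:00–11:50, 12:45–13:35, 18:40–19:40, 19:50–21:00.
Eitan → UTC: 09:00–10:30, 10:55–15:20, 15:35–19:00.
Thandi ∩ Vera: 11:15–12:00.
Thandi ∩ Vera ∩ Anders: 11:15–11:50.
Thandi ∩ Vera ∩ Anders ∩ Eitan: 11:15–11:50.
Windows ≥ 25 min: 11:15–11:50.
Earliest such window starts at 11:15.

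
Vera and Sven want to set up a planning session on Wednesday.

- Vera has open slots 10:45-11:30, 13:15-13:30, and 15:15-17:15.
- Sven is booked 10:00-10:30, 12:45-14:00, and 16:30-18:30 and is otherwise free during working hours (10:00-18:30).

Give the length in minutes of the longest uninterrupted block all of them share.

75 minutes

Sven free within 10:00–18:30: 10:30–12:45, 14:00–16:30.
Vera ∩ Sven: 10:45–11:30, 15:15–16:30.
Common window lengths: 45, 75 min; longest is 75.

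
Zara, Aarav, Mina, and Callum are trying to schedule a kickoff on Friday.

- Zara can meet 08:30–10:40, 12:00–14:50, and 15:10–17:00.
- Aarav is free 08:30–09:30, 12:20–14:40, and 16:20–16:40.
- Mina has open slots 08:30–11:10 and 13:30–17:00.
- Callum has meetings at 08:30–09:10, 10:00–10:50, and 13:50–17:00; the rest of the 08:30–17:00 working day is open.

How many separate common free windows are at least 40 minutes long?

Callum free within 08:30–17:00: 09:10–10:00, 10:50–13:50.
Zara ∩ Aarav: 08:30–09:30, 12:20–14:40, 16:20–16:40.
Zara ∩ Aarav ∩ Mina: 08:30–09:30, 13:30–14:40, 16:20–16:40.
Zara ∩ Aarav ∩ Mina ∩ Callum: 09:10–09:30, 13:30–13:50.
Windows ≥ 40 min: (none).
That's 0 windows.

0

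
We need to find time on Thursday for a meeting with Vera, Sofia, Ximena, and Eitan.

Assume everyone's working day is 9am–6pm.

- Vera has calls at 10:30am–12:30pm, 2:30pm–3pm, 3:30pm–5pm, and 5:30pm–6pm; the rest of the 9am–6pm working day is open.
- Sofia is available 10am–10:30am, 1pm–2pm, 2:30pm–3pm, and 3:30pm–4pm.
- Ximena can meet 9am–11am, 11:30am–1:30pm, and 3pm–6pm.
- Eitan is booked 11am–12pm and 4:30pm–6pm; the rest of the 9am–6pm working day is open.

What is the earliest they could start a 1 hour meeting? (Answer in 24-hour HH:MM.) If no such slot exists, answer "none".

none

Vera free within 09:00–18:00: 09:00–10:30, 12:30–14:30, 15:00–15:30, 17:00–17:30.
Eitan free within 09:00–18:00: 09:00–11:00, 12:00–16:30.
Vera ∩ Sofia: 10:00–10:30, 13:00–14:00.
Vera ∩ Sofia ∩ Ximena: 10:00–10:30, 13:00–13:30.
Vera ∩ Sofia ∩ Ximena ∩ Eitan: 10:00–10:30, 13:00–13:30.
Windows ≥ 60 min: (none).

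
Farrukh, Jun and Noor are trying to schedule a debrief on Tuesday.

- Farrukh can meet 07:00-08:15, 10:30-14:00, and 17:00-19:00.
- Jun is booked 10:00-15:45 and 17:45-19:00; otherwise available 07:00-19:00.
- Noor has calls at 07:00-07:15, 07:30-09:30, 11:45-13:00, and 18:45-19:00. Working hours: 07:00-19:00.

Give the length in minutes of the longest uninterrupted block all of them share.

Jun free within 07:00–19:00: 07:00–10:00, 15:45–17:45.
Noor free within 07:00–19:00: 07:15–07:30, 09:30–11:45, 13:00–18:45.
Farrukh ∩ Jun: 07:00–08:15, 17:00–17:45.
Farrukh ∩ Jun ∩ Noor: 07:15–07:30, 17:00–17:45.
Common window lengths: 15, 45 min; longest is 45.

45 minutes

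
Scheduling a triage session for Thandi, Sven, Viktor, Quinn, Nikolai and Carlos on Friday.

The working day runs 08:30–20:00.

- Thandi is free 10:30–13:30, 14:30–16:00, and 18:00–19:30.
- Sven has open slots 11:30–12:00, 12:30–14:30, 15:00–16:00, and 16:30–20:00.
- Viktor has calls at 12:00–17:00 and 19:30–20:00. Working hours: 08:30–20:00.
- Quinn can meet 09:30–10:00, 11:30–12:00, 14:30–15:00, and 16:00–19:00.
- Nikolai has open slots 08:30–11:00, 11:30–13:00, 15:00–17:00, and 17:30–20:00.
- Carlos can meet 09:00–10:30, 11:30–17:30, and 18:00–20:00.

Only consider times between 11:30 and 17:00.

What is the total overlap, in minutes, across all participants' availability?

30 minutes

Viktor free within 08:30–20:00: 08:30–12:00, 17:00–19:30.
Thandi ∩ Sven: 11:30–12:00, 12:30–13:30, 15:00–16:00, 18:00–19:30.
Thandi ∩ Sven ∩ Viktor: 11:30–12:00, 18:00–19:30.
Thandi ∩ Sven ∩ Viktor ∩ Quinn: 11:30–12:00, 18:00–19:00.
Thandi ∩ Sven ∩ Viktor ∩ Quinn ∩ Nikolai: 11:30–12:00, 18:00–19:00.
Thandi ∩ Sven ∩ Viktor ∩ Quinn ∩ Nikolai ∩ Carlos: 11:30–12:00, 18:00–19:00.
Restricted to 11:30–17:00: 11:30–12:00.
Total common minutes: 30.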